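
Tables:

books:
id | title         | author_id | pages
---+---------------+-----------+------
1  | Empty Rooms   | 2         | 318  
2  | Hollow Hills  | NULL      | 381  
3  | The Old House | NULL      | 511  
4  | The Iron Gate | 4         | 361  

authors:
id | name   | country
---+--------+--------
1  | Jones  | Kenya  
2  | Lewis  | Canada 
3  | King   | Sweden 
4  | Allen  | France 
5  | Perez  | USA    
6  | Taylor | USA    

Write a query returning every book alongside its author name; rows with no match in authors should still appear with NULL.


LEFT JOIN keeps every row from books (the left table); where author_id has no match in authors, the author columns become NULL. Walk through each book:
  - book 1 (Empty Rooms): author_id=2 -> matches Lewis
  - book 2 (Hollow Hills): author_id=NULL, no match -> kept with NULL
  - book 3 (The Old House): author_id=NULL, no match -> kept with NULL
  - book 4 (The Iron Gate): author_id=4 -> matches Allen
All 4 rows appear; 2 have NULL author.

SQL:
SELECT a.title, b.name AS author
FROM books a
LEFT JOIN authors b ON a.author_id = b.id

Result:
title         | author
--------------+-------
Empty Rooms   | Lewis 
Hollow Hills  | NULL  
The Old House | NULL  
The Iron Gate | Allen 


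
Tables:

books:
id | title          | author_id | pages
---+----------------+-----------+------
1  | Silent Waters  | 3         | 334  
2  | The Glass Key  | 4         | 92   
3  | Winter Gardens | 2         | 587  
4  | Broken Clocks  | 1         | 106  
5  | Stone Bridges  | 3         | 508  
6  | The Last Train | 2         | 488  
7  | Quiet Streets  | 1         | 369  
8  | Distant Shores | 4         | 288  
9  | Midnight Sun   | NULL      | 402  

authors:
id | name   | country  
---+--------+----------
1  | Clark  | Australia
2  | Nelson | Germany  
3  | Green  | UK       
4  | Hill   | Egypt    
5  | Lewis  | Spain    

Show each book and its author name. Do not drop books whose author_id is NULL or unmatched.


LEFT JOIN keeps every row from books (the left table); where author_id has no match in authors, the author columns become NULL. Walk through each book:
  - book 1 (Silent Waters): author_id=3 -> matches Green
  - book 2 (The Glass Key): author_id=4 -> matches Hill
  - book 3 (Winter Gardens): author_id=2 -> matches Nelson
  - book 4 (Broken Clocks): author_id=1 -> matches Clark
  - book 5 (Stone Bridges): author_id=3 -> matches Green
  - book 6 (The Last Train): author_id=2 -> matches Nelson
  - book 7 (Quiet Streets): author_id=1 -> matches Clark
  - book 8 (Distant Shores): author_id=4 -> matches Hill
  - book 9 (Midnight Sun): author_id=NULL, no match -> kept with NULL
All 9 rows appear; 1 has NULL author.

SQL:
SELECT a.title, b.name AS author
FROM books a
LEFT JOIN authors b ON a.author_id = b.id

Result:
title          | author
---------------+-------
Silent Waters  | Green 
The Glass Key  | Hill  
Winter Gardens | Nelson
Broken Clocks  | Clark 
Stone Bridges  | Green 
The Last Train | Nelson
Quiet Streets  | Clark 
Distant Shores | Hill  
Midnight Sun   | NULL  


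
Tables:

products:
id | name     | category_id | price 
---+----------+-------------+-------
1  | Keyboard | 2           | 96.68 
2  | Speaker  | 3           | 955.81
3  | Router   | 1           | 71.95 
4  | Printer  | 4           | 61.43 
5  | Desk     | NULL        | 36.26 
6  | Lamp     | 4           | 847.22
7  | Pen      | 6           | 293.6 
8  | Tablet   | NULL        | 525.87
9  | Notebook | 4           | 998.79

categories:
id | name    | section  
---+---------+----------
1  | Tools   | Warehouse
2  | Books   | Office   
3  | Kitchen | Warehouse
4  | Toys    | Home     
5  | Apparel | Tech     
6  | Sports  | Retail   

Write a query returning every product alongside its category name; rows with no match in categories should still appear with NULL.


LEFT JOIN keeps every row from products (the left table); where category_id has no match in categories, the category columns become NULL. Walk through each product:
  - product 1 (Keyboard): category_id=2 -> matches Books
  - product 2 (Speaker): category_id=3 -> matches Kitchen
  - product 3 (Router): category_id=1 -> matches Tools
  - product 4 (Printer): category_id=4 -> matches Toys
  - product 5 (Desk): category_id=NULL, no match -> kept with NULL
  - product 6 (Lamp): category_id=4 -> matches Toys
  - product 7 (Pen): category_id=6 -> matches Sports
  - product 8 (Tablet): category_id=NULL, no match -> kept with NULL
  - product 9 (Notebook): category_id=4 -> matches Toys
All 9 rows appear; 2 have NULL category.

SQL:
SELECT a.name, b.name AS category
FROM products a
LEFT JOIN categories b ON a.category_id = b.id

Result:
name     | category
---------+---------
Keyboard | Books   
Speaker  | Kitchen 
Router   | Tools   
Printer  | Toys    
Desk     | NULL    
Lamp     | Toys    
Pen      | Sports  
Tablet   | NULL    
Notebook | Toys    


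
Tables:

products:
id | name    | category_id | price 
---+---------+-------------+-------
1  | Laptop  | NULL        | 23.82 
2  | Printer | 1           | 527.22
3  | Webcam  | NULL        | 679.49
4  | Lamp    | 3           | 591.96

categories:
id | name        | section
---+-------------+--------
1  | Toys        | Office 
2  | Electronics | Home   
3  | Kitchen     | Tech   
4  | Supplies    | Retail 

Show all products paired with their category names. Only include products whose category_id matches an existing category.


INNER JOIN keeps only products rows whose category_id matches an id in categories. Walk through each product:
  - product 1 (Laptop): category_id=NULL, no match -> dropped
  - product 2 (Printer): category_id=1 -> matches Toys
  - product 3 (Webcam): category_id=NULL, no match -> dropped
  - product 4 (Lamp): category_id=3 -> matches Kitchen
So 2 of 4 rows are dropped.

SQL:
SELECT a.name, b.name AS category
FROM products a
INNER JOIN categories b ON a.category_id = b.id

Result:
name    | category
--------+---------
Printer | Toys    
Lamp    | Kitchen 


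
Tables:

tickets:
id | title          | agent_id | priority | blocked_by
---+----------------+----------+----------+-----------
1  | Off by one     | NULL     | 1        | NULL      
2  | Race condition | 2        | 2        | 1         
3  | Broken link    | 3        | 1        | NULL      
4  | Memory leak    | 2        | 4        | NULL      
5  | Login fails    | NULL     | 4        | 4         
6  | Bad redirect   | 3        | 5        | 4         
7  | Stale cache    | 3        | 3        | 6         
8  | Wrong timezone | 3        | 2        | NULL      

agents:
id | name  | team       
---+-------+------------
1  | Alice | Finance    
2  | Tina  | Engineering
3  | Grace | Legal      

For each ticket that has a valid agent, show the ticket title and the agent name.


INNER JOIN keeps only tickets rows whose agent_id matches an id in agents. Walk through each ticket:
  - ticket 1 (Off by one): agent_id=NULL, no match -> dropped
  - ticket 2 (Race condition): agent_id=2 -> matches Tina
  - ticket 3 (Broken link): agent_id=3 -> matches Grace
  - ticket 4 (Memory leak): agent_id=2 -> matches Tina
  - ticket 5 (Login fails): agent_id=NULL, no match -> dropped
  - ticket 6 (Bad redirect): agent_id=3 -> matches Grace
  - ticket 7 (Stale cache): agent_id=3 -> matches Grace
  - ticket 8 (Wrong timezone): agent_id=3 -> matches Grace
So 2 of 8 rows are dropped.

SQL:
SELECT a.title, b.name AS agent
FROM tickets a
INNER JOIN agents b ON a.agent_id = b.id

Result:
title          | agent
---------------+------
Race condition | Tina 
Broken link    | Grace
Memory leak    | Tina 
Bad redirect   | Grace
Stale cache    | Grace
Wrong timezone | Grace


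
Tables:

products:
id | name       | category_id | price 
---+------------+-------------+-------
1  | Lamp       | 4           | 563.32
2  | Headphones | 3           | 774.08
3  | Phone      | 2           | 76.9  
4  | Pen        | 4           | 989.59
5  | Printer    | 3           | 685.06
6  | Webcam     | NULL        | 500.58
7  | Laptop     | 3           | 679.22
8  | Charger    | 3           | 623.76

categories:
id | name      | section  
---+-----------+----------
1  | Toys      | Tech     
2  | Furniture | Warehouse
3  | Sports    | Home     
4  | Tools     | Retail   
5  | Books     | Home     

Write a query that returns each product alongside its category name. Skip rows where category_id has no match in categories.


INNER JOIN keeps only products rows whose category_id matches an id in categories. Walk through each product:
  - product 1 (Lamp): category_id=4 -> matches Tools
  - product 2 (Headphones): category_id=3 -> matches Sports
  - product 3 (Phone): category_id=2 -> matches Furniture
  - product 4 (Pen): category_id=4 -> matches Tools
  - product 5 (Printer): category_id=3 -> matches Sports
  - product 6 (Webcam): category_id=NULL, no match -> dropped
  - product 7 (Laptop): category_id=3 -> matches Sports
  - product 8 (Charger): category_id=3 -> matches Sports
So 1 of 8 rows is dropped.

SQL:
SELECT a.name, b.name AS category
FROM products a
INNER JOIN categories b ON a.category_id = b.id

Result:
name       | category 
-----------+----------
Lamp       | Tools    
Headphones | Sports   
Phone      | Furniture
Pen        | Tools    
Printer    | Sports   
Laptop     | Sports   
Charger    | Sports   


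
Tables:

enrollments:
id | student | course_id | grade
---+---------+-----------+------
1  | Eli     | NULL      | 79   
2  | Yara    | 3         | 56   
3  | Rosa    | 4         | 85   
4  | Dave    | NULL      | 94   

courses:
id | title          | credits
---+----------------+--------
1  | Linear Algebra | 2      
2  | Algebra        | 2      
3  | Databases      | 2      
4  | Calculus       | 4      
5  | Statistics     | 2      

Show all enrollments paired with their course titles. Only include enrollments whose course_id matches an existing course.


INNER JOIN keeps only enrollments rows whose course_id matches an id in courses. Walk through each enrollment:
  - enrollment 1 (Eli): course_id=NULL, no match -> dropped
  - enrollment 2 (Yara): course_id=3 -> matches Databases
  - enrollment 3 (Rosa): course_id=4 -> matches Calculus
  - enrollment 4 (Dave): course_id=NULL, no match -> dropped
So 2 of 4 rows are dropped.

SQL:
SELECT a.student, b.title AS course
FROM enrollments a
INNER JOIN courses b ON a.course_id = b.id

Result:
student | course   
--------+----------
Yara    | Databases
Rosa    | Calculus 


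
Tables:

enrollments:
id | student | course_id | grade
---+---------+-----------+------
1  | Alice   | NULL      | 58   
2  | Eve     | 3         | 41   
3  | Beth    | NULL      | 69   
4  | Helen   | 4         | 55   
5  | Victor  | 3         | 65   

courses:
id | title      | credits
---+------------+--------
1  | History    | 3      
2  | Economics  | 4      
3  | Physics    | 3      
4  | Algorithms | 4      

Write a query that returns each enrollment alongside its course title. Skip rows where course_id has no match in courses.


INNER JOIN keeps only enrollments rows whose course_id matches an id in courses. Walk through each enrollment:
  - enrollment 1 (Alice): course_id=NULL, no match -> dropped
  - enrollment 2 (Eve): course_id=3 -> matches Physics
  - enrollment 3 (Beth): course_id=NULL, no match -> dropped
  - enrollment 4 (Helen): course_id=4 -> matches Algorithms
  - enrollment 5 (Victor): course_id=3 -> matches Physics
So 2 of 5 rows are dropped.

SQL:
SELECT a.student, b.title AS course
FROM enrollments a
INNER JOIN courses b ON a.course_id = b.id

Result:
student | course    
--------+-----------
Eve     | Physics   
Helen   | Algorithms
Victor  | Physics   


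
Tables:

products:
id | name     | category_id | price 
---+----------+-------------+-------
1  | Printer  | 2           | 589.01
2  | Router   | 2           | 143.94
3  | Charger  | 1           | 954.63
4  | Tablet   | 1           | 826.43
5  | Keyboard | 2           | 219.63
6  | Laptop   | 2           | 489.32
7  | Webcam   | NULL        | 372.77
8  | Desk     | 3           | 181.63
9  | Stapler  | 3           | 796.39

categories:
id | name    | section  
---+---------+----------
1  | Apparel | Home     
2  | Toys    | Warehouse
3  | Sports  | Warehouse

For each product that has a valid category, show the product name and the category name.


INNER JOIN keeps only products rows whose category_id matches an id in categories. Walk through each product:
  - product 1 (Printer): category_id=2 -> matches Toys
  - product 2 (Router): category_id=2 -> matches Toys
  - product 3 (Charger): category_id=1 -> matches Apparel
  - product 4 (Tablet): category_id=1 -> matches Apparel
  - product 5 (Keyboard): category_id=2 -> matches Toys
  - product 6 (Laptop): category_id=2 -> matches Toys
  - product 7 (Webcam): category_id=NULL, no match -> dropped
  - product 8 (Desk): category_id=3 -> matches Sports
  - product 9 (Stapler): category_id=3 -> matches Sports
So 1 of 9 rows is dropped.

SQL:
SELECT a.name, b.name AS category
FROM products a
INNER JOIN categories b ON a.category_id = b.id

Result:
name     | category
---------+---------
Printer  | Toys    
Router   | Toys    
Charger  | Apparel 
Tablet   | Apparel 
Keyboard | Toys    
Laptop   | Toys    
Desk     | Sports  
Stapler  | Sports  


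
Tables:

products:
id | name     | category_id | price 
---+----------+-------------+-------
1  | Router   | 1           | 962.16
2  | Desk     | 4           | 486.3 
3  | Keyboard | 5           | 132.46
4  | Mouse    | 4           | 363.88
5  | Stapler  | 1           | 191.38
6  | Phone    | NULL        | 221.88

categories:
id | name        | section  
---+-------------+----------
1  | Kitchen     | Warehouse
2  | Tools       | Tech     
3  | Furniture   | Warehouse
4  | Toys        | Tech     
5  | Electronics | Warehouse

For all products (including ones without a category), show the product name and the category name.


LEFT JOIN keeps every row from products (the left table); where category_id has no match in categories, the category columns become NULL. Walk through each product:
  - product 1 (Router): category_id=1 -> matches Kitchen
  - product 2 (Desk): category_id=4 -> matches Toys
  - product 3 (Keyboard): category_id=5 -> matches Electronics
  - product 4 (Mouse): category_id=4 -> matches Toys
  - product 5 (Stapler): category_id=1 -> matches Kitchen
  - product 6 (Phone): category_id=NULL, no match -> kept with NULL
All 6 rows appear; 1 has NULL category.

SQL:
SELECT a.name, b.name AS category
FROM products a
LEFT JOIN categories b ON a.category_id = b.id

Result:
name     | category   
---------+------------
Router   | Kitchen    
Desk     | Toys       
Keyboard | Electronics
Mouse    | Toys       
Stapler  | Kitchen    
Phone    | NULL       


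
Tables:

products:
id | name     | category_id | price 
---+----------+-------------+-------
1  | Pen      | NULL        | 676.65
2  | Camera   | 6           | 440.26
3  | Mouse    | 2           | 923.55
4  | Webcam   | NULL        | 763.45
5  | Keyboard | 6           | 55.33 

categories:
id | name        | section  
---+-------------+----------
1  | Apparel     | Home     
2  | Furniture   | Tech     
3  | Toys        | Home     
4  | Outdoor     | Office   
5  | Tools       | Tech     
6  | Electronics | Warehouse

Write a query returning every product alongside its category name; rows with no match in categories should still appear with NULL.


LEFT JOIN keeps every row from products (the left table); where category_id has no match in categories, the category columns become NULL. Walk through each product:
  - product 1 (Pen): category_id=NULL, no match -> kept with NULL
  - product 2 (Camera): category_id=6 -> matches Electronics
  - product 3 (Mouse): category_id=2 -> matches Furniture
  - product 4 (Webcam): category_id=NULL, no match -> kept with NULL
  - product 5 (Keyboard): category_id=6 -> matches Electronics
All 5 rows appear; 2 have NULL category.

SQL:
SELECT a.name, b.name AS category
FROM products a
LEFT JOIN categories b ON a.category_id = b.id

Result:
name     | category   
---------+------------
Pen      | NULL       
Camera   | Electronics
Mouse    | Furniture  
Webcam   | NULL       
Keyboard | Electronics


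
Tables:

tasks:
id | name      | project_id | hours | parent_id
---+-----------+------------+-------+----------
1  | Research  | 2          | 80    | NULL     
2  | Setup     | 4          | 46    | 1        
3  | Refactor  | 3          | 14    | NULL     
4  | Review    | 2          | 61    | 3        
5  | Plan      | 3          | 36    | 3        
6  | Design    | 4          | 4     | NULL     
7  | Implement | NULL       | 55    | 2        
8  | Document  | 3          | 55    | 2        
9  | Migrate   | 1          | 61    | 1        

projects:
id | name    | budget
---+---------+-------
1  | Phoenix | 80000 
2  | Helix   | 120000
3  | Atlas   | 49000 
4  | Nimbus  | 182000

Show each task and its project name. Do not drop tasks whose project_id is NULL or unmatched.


LEFT JOIN keeps every row from tasks (the left table); where project_id has no match in projects, the project columns become NULL. Walk through each task:
  - task 1 (Research): project_id=2 -> matches Helix
  - task 2 (Setup): project_id=4 -> matches Nimbus
  - task 3 (Refactor): project_id=3 -> matches Atlas
  - task 4 (Review): project_id=2 -> matches Helix
  - task 5 (Plan): project_id=3 -> matches Atlas
  - task 6 (Design): project_id=4 -> matches Nimbus
  - task 7 (Implement): project_id=NULL, no match -> kept with NULL
  - task 8 (Document): project_id=3 -> matches Atlas
  - task 9 (Migrate): project_id=1 -> matches Phoenix
All 9 rows appear; 1 has NULL project.

SQL:
SELECT a.name, b.name AS project
FROM tasks a
LEFT JOIN projects b ON a.project_id = b.id

Result:
name      | project
----------+--------
Research  | Helix  
Setup     | Nimbus 
Refactor  | Atlas  
Review    | Helix  
Plan      | Atlas  
Design    | Nimbus 
Implement | NULL   
Document  | Atlas  
Migrate   | Phoenix


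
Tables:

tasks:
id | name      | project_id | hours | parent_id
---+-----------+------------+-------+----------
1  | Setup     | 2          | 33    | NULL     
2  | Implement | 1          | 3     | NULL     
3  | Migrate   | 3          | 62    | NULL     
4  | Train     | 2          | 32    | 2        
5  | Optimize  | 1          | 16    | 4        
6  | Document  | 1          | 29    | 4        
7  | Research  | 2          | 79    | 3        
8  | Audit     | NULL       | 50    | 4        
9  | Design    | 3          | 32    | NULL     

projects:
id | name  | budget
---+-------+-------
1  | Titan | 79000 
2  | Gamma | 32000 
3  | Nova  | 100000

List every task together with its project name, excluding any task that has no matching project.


INNER JOIN keeps only tasks rows whose project_id matches an id in projects. Walk through each task:
  - task 1 (Setup): project_id=2 -> matches Gamma
  - task 2 (Implement): project_id=1 -> matches Titan
  - task 3 (Migrate): project_id=3 -> matches Nova
  - task 4 (Train): project_id=2 -> matches Gamma
  - task 5 (Optimize): project_id=1 -> matches Titan
  - task 6 (Document): project_id=1 -> matches Titan
  - task 7 (Research): project_id=2 -> matches Gamma
  - task 8 (Audit): project_id=NULL, no match -> dropped
  - task 9 (Design): project_id=3 -> matches Nova
So 1 of 9 rows is dropped.

SQL:
SELECT a.name, b.name AS project
FROM tasks a
INNER JOIN projects b ON a.project_id = b.id

Result:
name      | project
----------+--------
Setup     | Gamma  
Implement | Titan  
Migrate   | Nova   
Train     | Gamma  
Optimize  | Titan  
Document  | Titan  
Research  | Gamma  
Design    | Nova   


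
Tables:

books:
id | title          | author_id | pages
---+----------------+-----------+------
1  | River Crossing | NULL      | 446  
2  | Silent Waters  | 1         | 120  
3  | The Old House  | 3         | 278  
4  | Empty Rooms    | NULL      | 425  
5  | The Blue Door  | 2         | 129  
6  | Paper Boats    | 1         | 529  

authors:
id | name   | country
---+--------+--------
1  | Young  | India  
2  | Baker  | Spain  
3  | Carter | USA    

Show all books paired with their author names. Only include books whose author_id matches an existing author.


INNER JOIN keeps only books rows whose author_id matches an id in authors. Walk through each book:
  - book 1 (River Crossing): author_id=NULL, no match -> dropped
  - book 2 (Silent Waters): author_id=1 -> matches Young
  - book 3 (The Old House): author_id=3 -> matches Carter
  - book 4 (Empty Rooms): author_id=NULL, no match -> dropped
  - book 5 (The Blue Door): author_id=2 -> matches Baker
  - book 6 (Paper Boats): author_id=1 -> matches Young
So 2 of 6 rows are dropped.

SQL:
SELECT a.title, b.name AS author
FROM books a
INNER JOIN authors b ON a.author_id = b.id

Result:
title         | author
--------------+-------
Silent Waters | Young 
The Old House | Carter
The Blue Door | Baker 
Paper Boats   | Young 


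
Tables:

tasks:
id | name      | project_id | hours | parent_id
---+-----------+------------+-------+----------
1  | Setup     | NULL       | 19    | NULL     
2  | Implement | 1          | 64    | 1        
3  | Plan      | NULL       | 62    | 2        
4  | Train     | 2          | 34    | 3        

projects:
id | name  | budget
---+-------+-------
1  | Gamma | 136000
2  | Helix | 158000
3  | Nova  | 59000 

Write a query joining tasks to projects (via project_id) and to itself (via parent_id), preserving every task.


Two LEFT JOINs from the same base table tasks: one to projects via project_id, one to tasks itself via parent_id. Both are LEFT so every task is preserved.
Match against projects:
  - task 1 (Setup): project_id=NULL, no match -> kept with NULL
  - task 2 (Implement): project_id=1 -> matches Gamma
  - task 3 (Plan): project_id=NULL, no match -> kept with NULL
  - task 4 (Train): project_id=2 -> matches Helix
Match against tasks (self):
  - task 1 (Setup): parent_id=NULL -> NULL
  - task 2 (Implement): parent_id=1 -> Setup
  - task 3 (Plan): parent_id=2 -> Implement
  - task 4 (Train): parent_id=3 -> Plan

SQL:
SELECT a.name, b.name AS project, c.name AS parent
FROM tasks a
LEFT JOIN projects b ON a.project_id = b.id
LEFT JOIN tasks c ON a.parent_id = c.id

Result:
name      | project | parent   
----------+---------+----------
Setup     | NULL    | NULL     
Implement | Gamma   | Setup    
Plan      | NULL    | Implement
Train     | Helix   | Plan     


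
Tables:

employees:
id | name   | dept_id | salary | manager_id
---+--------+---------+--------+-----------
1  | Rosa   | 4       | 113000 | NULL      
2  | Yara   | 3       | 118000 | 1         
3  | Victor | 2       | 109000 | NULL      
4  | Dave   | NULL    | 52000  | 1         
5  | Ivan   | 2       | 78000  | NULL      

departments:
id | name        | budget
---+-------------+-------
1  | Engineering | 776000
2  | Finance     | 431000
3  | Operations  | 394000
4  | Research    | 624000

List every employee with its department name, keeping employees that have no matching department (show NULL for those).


LEFT JOIN keeps every row from employees (the left table); where dept_id has no match in departments, the department columns become NULL. Walk through each employee:
  - employee 1 (Rosa): dept_id=4 -> matches Research
  - employee 2 (Yara): dept_id=3 -> matches Operations
  - employee 3 (Victor): dept_id=2 -> matches Finance
  - employee 4 (Dave): dept_id=NULL, no match -> kept with NULL
  - employee 5 (Ivan): dept_id=2 -> matches Finance
All 5 rows appear; 1 has NULL department.

SQL:
SELECT a.name, b.name AS department
FROM employees a
LEFT JOIN departments b ON a.dept_id = b.id

Result:
name   | department
-------+-----------
Rosa   | Research  
Yara   | Operations
Victor | Finance   
Dave   | NULL      
Ivan   | Finance   


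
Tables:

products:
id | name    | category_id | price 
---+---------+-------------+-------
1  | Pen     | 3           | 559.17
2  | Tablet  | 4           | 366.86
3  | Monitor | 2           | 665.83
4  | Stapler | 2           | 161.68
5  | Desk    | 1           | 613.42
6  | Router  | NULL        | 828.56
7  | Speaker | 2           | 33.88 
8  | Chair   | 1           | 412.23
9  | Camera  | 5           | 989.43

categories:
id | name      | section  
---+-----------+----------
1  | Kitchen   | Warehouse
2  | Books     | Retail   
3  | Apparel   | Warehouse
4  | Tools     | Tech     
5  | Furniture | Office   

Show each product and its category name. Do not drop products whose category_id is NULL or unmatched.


LEFT JOIN keeps every row from products (the left table); where category_id has no match in categories, the category columns become NULL. Walk through each product:
  - product 1 (Pen): category_id=3 -> matches Apparel
  - product 2 (Tablet): category_id=4 -> matches Tools
  - product 3 (Monitor): category_id=2 -> matches Books
  - product 4 (Stapler): category_id=2 -> matches Books
  - product 5 (Desk): category_id=1 -> matches Kitchen
  - product 6 (Router): category_id=NULL, no match -> kept with NULL
  - product 7 (Speaker): category_id=2 -> matches Books
  - product 8 (Chair): category_id=1 -> matches Kitchen
  - product 9 (Camera): category_id=5 -> matches Furniture
All 9 rows appear; 1 has NULL category.

SQL:
SELECT a.name, b.name AS category
FROM products a
LEFT JOIN categories b ON a.category_id = b.id

Result:
name    | category 
--------+----------
Pen     | Apparel  
Tablet  | Tools    
Monitor | Books    
Stapler | Books    
Desk    | Kitchen  
Router  | NULL     
Speaker | Books    
Chair   | Kitchen  
Camera  | Furniture


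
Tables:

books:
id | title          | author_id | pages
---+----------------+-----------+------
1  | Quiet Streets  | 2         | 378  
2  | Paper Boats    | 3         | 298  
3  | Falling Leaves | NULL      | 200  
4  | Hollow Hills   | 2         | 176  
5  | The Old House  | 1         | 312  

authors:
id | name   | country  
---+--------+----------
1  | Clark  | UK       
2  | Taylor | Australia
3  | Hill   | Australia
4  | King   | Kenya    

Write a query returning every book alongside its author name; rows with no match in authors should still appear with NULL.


LEFT JOIN keeps every row from books (the left table); where author_id has no match in authors, the author columns become NULL. Walk through each book:
  - book 1 (Quiet Streets): author_id=2 -> matches Taylor
  - book 2 (Paper Boats): author_id=3 -> matches Hill
  - book 3 (Falling Leaves): author_id=NULL, no match -> kept with NULL
  - book 4 (Hollow Hills): author_id=2 -> matches Taylor
  - book 5 (The Old House): author_id=1 -> matches Clark
All 5 rows appear; 1 has NULL author.

SQL:
SELECT a.title, b.name AS author
FROM books a
LEFT JOIN authors b ON a.author_id = b.id

Result:
title          | author
---------------+-------
Quiet Streets  | Taylor
Paper Boats    | Hill  
Falling Leaves | NULL  
Hollow Hills   | Taylor
The Old House  | Clark 


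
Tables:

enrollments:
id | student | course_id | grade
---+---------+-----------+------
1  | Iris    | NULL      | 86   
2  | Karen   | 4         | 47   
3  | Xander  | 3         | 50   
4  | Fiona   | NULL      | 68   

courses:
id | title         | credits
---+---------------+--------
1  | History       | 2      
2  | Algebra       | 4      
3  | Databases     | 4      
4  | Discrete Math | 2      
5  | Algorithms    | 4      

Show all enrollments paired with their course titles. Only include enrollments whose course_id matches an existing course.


INNER JOIN keeps only enrollments rows whose course_id matches an id in courses. Walk through each enrollment:
  - enrollment 1 (Iris): course_id=NULL, no match -> dropped
  - enrollment 2 (Karen): course_id=4 -> matches Discrete Math
  - enrollment 3 (Xander): course_id=3 -> matches Databases
  - enrollment 4 (Fiona): course_id=NULL, no match -> dropped
So 2 of 4 rows are dropped.

SQL:
SELECT a.student, b.title AS course
FROM enrollments a
INNER JOIN courses b ON a.course_id = b.id

Result:
student | course       
--------+--------------
Karen   | Discrete Math
Xander  | Databases    


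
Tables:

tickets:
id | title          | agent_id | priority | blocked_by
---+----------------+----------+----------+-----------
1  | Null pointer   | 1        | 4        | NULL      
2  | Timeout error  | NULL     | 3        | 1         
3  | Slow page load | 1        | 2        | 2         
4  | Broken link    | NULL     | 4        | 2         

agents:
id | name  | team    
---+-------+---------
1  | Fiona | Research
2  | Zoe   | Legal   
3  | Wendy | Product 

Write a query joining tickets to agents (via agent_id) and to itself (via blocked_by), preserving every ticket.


Two LEFT JOINs from the same base table tickets: one to agents via agent_id, one to tickets itself via blocked_by. Both are LEFT so every ticket is preserved.
Match against agents:
  - ticket 1 (Null pointer): agent_id=1 -> matches Fiona
  - ticket 2 (Timeout error): agent_id=NULL, no match -> kept with NULL
  - ticket 3 (Slow page load): agent_id=1 -> matches Fiona
  - ticket 4 (Broken link): agent_id=NULL, no match -> kept with NULL
Match against tickets (self):
  - ticket 1 (Null pointer): blocked_by=NULL -> NULL
  - ticket 2 (Timeout error): blocked_by=1 -> Null pointer
  - ticket 3 (Slow page load): blocked_by=2 -> Timeout error
  - ticket 4 (Broken link): blocked_by=2 -> Timeout error

SQL:
SELECT a.title, b.name AS agent, c.title AS blocked_by
FROM tickets a
LEFT JOIN agents b ON a.agent_id = b.id
LEFT JOIN tickets c ON a.blocked_by = c.id

Result:
title          | agent | blocked_by   
---------------+-------+--------------
Null pointer   | Fiona | NULL         
Timeout error  | NULL  | Null pointer 
Slow page load | Fiona | Timeout error
Broken link    | NULL  | Timeout error


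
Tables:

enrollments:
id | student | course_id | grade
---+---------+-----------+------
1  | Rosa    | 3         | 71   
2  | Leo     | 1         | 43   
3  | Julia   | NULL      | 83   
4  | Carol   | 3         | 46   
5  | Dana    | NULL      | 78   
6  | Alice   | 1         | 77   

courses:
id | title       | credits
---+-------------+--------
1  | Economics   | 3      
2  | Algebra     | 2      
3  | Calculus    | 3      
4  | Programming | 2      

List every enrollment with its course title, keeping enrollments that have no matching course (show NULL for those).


LEFT JOIN keeps every row from enrollments (the left table); where course_id has no match in courses, the course columns become NULL. Walk through each enrollment:
  - enrollment 1 (Rosa): course_id=3 -> matches Calculus
  - enrollment 2 (Leo): course_id=1 -> matches Economics
  - enrollment 3 (Julia): course_id=NULL, no match -> kept with NULL
  - enrollment 4 (Carol): course_id=3 -> matches Calculus
  - enrollment 5 (Dana): course_id=NULL, no match -> kept with NULL
  - enrollment 6 (Alice): course_id=1 -> matches Economics
All 6 rows appear; 2 have NULL course.

SQL:
SELECT a.student, b.title AS course
FROM enrollments a
LEFT JOIN courses b ON a.course_id = b.id

Result:
student | course   
--------+----------
Rosa    | Calculus 
Leo     | Economics
Julia   | NULL     
Carol   | Calculus 
Dana    | NULL     
Alice   | Economics


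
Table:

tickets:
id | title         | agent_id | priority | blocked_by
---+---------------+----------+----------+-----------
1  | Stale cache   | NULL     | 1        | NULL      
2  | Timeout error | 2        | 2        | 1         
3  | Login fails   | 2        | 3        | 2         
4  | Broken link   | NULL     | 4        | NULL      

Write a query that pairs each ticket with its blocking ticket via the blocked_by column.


This is a self-join: tickets is joined to a second copy of itself, matching each row's blocked_by to another row's id. Use LEFT JOIN so rows with blocked_by=NULL are kept.
  - ticket 1 (Stale cache): blocked_by=NULL -> NULL
  - ticket 2 (Timeout error): blocked_by=1 -> Stale cache
  - ticket 3 (Login fails): blocked_by=2 -> Timeout error
  - ticket 4 (Broken link): blocked_by=NULL -> NULL

SQL:
SELECT a.title AS item, b.title AS blocked_by
FROM tickets a
LEFT JOIN tickets b ON a.blocked_by = b.id

Result:
item          | blocked_by   
--------------+--------------
Stale cache   | NULL         
Timeout error | Stale cache  
Login fails   | Timeout error
Broken link   | NULL         


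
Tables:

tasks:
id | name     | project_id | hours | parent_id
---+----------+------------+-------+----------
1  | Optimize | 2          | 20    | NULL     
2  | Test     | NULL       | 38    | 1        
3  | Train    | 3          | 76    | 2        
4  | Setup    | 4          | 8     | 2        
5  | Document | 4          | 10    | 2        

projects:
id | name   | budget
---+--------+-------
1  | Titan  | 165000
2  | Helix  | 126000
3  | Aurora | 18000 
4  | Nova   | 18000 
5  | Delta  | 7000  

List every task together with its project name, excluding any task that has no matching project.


INNER JOIN keeps only tasks rows whose project_id matches an id in projects. Walk through each task:
  - task 1 (Optimize): project_id=2 -> matches Helix
  - task 2 (Test): project_id=NULL, no match -> dropped
  - task 3 (Train): project_id=3 -> matches Aurora
  - task 4 (Setup): project_id=4 -> matches Nova
  - task 5 (Document): project_id=4 -> matches Nova
So 1 of 5 rows is dropped.

SQL:
SELECT a.name, b.name AS project
FROM tasks a
INNER JOIN projects b ON a.project_id = b.id

Result:
name     | project
---------+--------
Optimize | Helix  
Train    | Aurora 
Setup    | Nova   
Document | Nova   


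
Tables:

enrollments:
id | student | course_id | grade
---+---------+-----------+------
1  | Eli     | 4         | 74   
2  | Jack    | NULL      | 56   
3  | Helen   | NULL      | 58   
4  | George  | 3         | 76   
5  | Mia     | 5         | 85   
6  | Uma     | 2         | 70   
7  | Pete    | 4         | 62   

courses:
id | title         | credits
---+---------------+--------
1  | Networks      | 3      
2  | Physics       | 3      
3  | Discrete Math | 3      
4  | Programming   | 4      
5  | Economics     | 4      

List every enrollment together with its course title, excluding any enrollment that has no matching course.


INNER JOIN keeps only enrollments rows whose course_id matches an id in courses. Walk through each enrollment:
  - enrollment 1 (Eli): course_id=4 -> matches Programming
  - enrollment 2 (Jack): course_id=NULL, no match -> dropped
  - enrollment 3 (Helen): course_id=NULL, no match -> dropped
  - enrollment 4 (George): course_id=3 -> matches Discrete Math
  - enrollment 5 (Mia): course_id=5 -> matches Economics
  - enrollment 6 (Uma): course_id=2 -> matches Physics
  - enrollment 7 (Pete): course_id=4 -> matches Programming
So 2 of 7 rows are dropped.

SQL:
SELECT a.student, b.title AS course
FROM enrollments a
INNER JOIN courses b ON a.course_id = b.id

Result:
student | course       
--------+--------------
Eli     | Programming  
George  | Discrete Math
Mia     | Economics    
Uma     | Physics      
Pete    | Programming  


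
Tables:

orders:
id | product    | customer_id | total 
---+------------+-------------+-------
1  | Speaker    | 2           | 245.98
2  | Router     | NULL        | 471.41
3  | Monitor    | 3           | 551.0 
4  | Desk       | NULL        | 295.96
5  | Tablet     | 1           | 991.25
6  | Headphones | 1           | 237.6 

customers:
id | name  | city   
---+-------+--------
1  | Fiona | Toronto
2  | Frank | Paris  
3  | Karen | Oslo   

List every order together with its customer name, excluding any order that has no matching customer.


INNER JOIN keeps only orders rows whose customer_id matches an id in customers. Walk through each order:
  - order 1 (Speaker): customer_id=2 -> matches Frank
  - order 2 (Router): customer_id=NULL, no match -> dropped
  - order 3 (Monitor): customer_id=3 -> matches Karen
  - order 4 (Desk): customer_id=NULL, no match -> dropped
  - order 5 (Tablet): customer_id=1 -> matches Fiona
  - order 6 (Headphones): customer_id=1 -> matches Fiona
So 2 of 6 rows are dropped.

SQL:
SELECT a.product, b.name AS customer
FROM orders a
INNER JOIN customers b ON a.customer_id = b.id

Result:
product    | customer
-----------+---------
Speaker    | Frank   
Monitor    | Karen   
Tablet     | Fiona   
Headphones | Fiona   


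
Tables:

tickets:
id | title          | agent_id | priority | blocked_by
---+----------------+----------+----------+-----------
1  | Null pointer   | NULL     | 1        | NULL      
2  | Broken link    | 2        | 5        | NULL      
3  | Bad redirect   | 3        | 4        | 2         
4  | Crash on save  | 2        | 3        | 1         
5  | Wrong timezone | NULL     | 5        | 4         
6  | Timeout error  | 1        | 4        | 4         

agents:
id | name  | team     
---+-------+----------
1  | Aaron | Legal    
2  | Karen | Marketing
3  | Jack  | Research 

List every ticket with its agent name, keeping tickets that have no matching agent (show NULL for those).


LEFT JOIN keeps every row from tickets (the left table); where agent_id has no match in agents, the agent columns become NULL. Walk through each ticket:
  - ticket 1 (Null pointer): agent_id=NULL, no match -> kept with NULL
  - ticket 2 (Broken link): agent_id=2 -> matches Karen
  - ticket 3 (Bad redirect): agent_id=3 -> matches Jack
  - ticket 4 (Crash on save): agent_id=2 -> matches Karen
  - ticket 5 (Wrong timezone): agent_id=NULL, no match -> kept with NULL
  - ticket 6 (Timeout error): agent_id=1 -> matches Aaron
All 6 rows appear; 2 have NULL agent.

SQL:
SELECT a.title, b.name AS agent
FROM tickets a
LEFT JOIN agents b ON a.agent_id = b.id

Result:
title          | agent
---------------+------
Null pointer   | NULL 
Broken link    | Karen
Bad redirect   | Jack 
Crash on save  | Karen
Wrong timezone | NULL 
Timeout error  | Aaron


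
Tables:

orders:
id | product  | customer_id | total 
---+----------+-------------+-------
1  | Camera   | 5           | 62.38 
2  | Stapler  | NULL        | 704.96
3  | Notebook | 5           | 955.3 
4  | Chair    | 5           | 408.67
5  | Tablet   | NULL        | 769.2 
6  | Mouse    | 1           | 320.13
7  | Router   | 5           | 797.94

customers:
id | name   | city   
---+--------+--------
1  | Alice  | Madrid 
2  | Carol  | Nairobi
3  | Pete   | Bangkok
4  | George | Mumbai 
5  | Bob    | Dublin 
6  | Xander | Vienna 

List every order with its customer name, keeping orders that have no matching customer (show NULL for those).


LEFT JOIN keeps every row from orders (the left table); where customer_id has no match in customers, the customer columns become NULL. Walk through each order:
  - order 1 (Camera): customer_id=5 -> matches Bob
  - order 2 (Stapler): customer_id=NULL, no match -> kept with NULL
  - order 3 (Notebook): customer_id=5 -> matches Bob
  - order 4 (Chair): customer_id=5 -> matches Bob
  - order 5 (Tablet): customer_id=NULL, no match -> kept with NULL
  - order 6 (Mouse): customer_id=1 -> matches Alice
  - order 7 (Router): customer_id=5 -> matches Bob
All 7 rows appear; 2 have NULL customer.

SQL:
SELECT a.product, b.name AS customer
FROM orders a
LEFT JOIN customers b ON a.customer_id = b.id

Result:
product  | customer
---------+---------
Camera   | Bob     
Stapler  | NULL    
Notebook | Bob     
Chair    | Bob     
Tablet   | NULL    
Mouse    | Alice   
Router   | Bob     


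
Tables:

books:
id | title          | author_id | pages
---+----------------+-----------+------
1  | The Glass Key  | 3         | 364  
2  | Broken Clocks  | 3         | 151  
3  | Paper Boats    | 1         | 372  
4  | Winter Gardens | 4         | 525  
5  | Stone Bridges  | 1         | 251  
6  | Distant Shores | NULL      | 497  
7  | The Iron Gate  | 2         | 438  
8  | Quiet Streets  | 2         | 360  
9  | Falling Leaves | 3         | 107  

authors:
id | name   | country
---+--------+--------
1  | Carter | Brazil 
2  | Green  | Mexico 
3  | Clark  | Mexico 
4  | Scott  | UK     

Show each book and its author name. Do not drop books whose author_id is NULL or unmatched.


LEFT JOIN keeps every row from books (the left table); where author_id has no match in authors, the author columns become NULL. Walk through each book:
  - book 1 (The Glass Key): author_id=3 -> matches Clark
  - book 2 (Broken Clocks): author_id=3 -> matches Clark
  - book 3 (Paper Boats): author_id=1 -> matches Carter
  - book 4 (Winter Gardens): author_id=4 -> matches Scott
  - book 5 (Stone Bridges): author_id=1 -> matches Carter
  - book 6 (Distant Shores): author_id=NULL, no match -> kept with NULL
  - book 7 (The Iron Gate): author_id=2 -> matches Green
  - book 8 (Quiet Streets): author_id=2 -> matches Green
  - book 9 (Falling Leaves): author_id=3 -> matches Clark
All 9 rows appear; 1 has NULL author.

SQL:
SELECT a.title, b.name AS author
FROM books a
LEFT JOIN authors b ON a.author_id = b.id

Result:
title          | author
---------------+-------
The Glass Key  | Clark 
Broken Clocks  | Clark 
Paper Boats    | Carter
Winter Gardens | Scott 
Stone Bridges  | Carter
Distant Shores | NULL  
The Iron Gate  | Green 
Quiet Streets  | Green 
Falling Leaves | Clark 
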